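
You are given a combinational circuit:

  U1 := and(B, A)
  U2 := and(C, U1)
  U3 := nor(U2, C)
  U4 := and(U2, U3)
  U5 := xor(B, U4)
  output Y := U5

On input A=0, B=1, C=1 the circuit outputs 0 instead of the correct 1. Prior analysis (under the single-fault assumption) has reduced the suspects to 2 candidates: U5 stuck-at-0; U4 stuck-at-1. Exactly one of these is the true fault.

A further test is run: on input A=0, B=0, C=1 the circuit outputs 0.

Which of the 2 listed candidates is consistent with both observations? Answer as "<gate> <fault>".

Evaluate each candidate on input A=0, B=0, C=1:
  U5 stuck-at-0: U1=0, U2=0, U3=0, U4=0, U5=0 [stuck-at-0] → 0 — matches
  U4 stuck-at-1: U1=0, U2=0, U3=0, U4=1 [stuck-at-1], U5=1 → 1 — eliminated
Only U5 stuck-at-0 reproduces the observed 0.

U5 stuck-at-0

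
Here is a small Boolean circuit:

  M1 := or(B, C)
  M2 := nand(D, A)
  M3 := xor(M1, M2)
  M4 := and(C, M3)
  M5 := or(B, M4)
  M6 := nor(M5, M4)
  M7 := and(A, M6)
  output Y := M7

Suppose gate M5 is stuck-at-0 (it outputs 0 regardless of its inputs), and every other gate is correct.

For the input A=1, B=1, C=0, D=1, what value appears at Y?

Propagate with M5 forced: M1=1, M2=0, M3=1, M4=0, M5=0 [stuck-at-0], M6=1, M7=1.
So Y = 1. (Without the fault it would be 0.)

1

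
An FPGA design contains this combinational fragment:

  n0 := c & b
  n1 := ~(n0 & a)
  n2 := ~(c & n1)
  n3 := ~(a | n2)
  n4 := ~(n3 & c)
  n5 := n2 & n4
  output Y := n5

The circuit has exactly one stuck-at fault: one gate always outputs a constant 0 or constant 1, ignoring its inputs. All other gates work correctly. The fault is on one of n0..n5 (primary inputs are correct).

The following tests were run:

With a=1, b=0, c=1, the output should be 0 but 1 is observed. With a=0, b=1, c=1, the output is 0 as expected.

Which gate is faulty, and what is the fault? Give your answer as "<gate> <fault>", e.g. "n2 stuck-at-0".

n0 stuck-at-1

Fault-free values for test 1 (a=1, b=0, c=1): n0=0, n1=1, n2=0, n3=0, n4=1, n5=0, giving Y=0. Observed 1.
Test 1: faults giving observed 1 are {n0 stuck-at-1, n1 stuck-at-0, n2 stuck-at-1, n5 stuck-at-1}.
Test 2 (a=0, b=1, c=1): fault-free n0=1, n1=1, n2=0, n3=1, n4=0, n5=0 → 0; observed 0. Eliminates n1 stuck-at-0, n2 stuck-at-1, n5 stuck-at-1.
Only n0 stuck-at-1 is consistent with every test.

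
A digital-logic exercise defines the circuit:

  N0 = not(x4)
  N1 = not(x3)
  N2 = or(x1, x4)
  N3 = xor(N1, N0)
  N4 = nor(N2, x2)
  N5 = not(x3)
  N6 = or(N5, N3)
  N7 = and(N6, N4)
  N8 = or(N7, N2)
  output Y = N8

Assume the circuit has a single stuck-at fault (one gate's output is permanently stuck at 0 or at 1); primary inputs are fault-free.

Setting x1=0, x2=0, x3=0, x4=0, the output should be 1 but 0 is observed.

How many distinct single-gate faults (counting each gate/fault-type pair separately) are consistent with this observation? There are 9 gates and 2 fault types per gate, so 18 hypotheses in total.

Fault-free: N0=1, N1=1, N2=0, N3=0, N4=1, N5=1, N6=1, N7=1, N8=1 → 1. Observed 0.
  N0: none of the 2 fault types match ✗
  N1: none of the 2 fault types match ✗
  N2: none of the 2 fault types match ✗
  N3: none of the 2 fault types match ✗
  N4: stuck-at-0 ✓; others ✗
  N5: stuck-at-0 ✓; others ✗
  N6: stuck-at-0 ✓; others ✗
  N7: stuck-at-0 ✓; others ✗
  N8: stuck-at-0 ✓; others ✗
Consistent faults: {N4 stuck-at-0, N5 stuck-at-0, N6 stuck-at-0, N7 stuck-at-0, N8 stuck-at-0} — 5 in all.

5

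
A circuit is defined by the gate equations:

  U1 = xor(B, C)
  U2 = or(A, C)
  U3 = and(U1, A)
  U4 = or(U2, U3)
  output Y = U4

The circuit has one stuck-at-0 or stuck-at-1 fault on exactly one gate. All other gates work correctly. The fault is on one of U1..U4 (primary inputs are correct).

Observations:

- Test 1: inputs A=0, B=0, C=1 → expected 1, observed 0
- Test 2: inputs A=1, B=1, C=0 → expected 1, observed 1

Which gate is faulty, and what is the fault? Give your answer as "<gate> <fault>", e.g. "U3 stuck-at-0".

U2 stuck-at-0

Fault-free values for test 1 (A=0, B=0, C=1): U1=1, U2=1, U3=0, U4=1, giving Y=1. Observed 0.
Test 1: faults giving observed 0 are {U2 stuck-at-0, U4 stuck-at-0}.
Test 2 (A=1, B=1, C=0): fault-free U1=1, U2=1, U3=1, U4=1 → 1; observed 1. Eliminates U4 stuck-at-0.
Only U2 stuck-at-0 is consistent with every test.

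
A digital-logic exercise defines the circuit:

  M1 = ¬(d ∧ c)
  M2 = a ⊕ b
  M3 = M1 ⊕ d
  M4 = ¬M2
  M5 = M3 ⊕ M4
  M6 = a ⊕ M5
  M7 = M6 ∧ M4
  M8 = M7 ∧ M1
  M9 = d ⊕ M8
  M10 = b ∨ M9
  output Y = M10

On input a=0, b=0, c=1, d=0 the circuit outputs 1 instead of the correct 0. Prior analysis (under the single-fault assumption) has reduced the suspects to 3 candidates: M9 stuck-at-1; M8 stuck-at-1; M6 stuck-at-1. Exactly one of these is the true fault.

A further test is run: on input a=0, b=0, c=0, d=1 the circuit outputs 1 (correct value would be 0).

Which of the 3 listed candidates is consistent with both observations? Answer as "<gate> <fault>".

Evaluate each candidate on input a=0, b=0, c=0, d=1:
  M9 stuck-at-1: M1=1, M2=0, M3=0, M4=1, M5=1, M6=1, M7=1, M8=1, M9=1 [stuck-at-1], M10=1 → 1 — matches
  M8 stuck-at-1: M1=1, M2=0, M3=0, M4=1, M5=1, M6=1, M7=1, M8=1 [stuck-at-1], M9=0, M10=0 → 0 — eliminated
  M6 stuck-at-1: M1=1, M2=0, M3=0, M4=1, M5=1, M6=1 [stuck-at-1], M7=1, M8=1, M9=0, M10=0 → 0 — eliminated
Only M9 stuck-at-1 reproduces the observed 1.

M9 stuck-at-1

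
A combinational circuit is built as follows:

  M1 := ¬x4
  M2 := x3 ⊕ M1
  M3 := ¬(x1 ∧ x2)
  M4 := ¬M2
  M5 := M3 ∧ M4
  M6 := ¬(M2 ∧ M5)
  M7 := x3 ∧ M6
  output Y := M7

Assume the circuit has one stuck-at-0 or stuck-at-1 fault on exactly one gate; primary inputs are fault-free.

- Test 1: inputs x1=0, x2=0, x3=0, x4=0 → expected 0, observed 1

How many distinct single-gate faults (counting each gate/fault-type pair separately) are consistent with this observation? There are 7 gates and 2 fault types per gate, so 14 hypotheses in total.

1

Fault-free: M1=1, M2=1, M3=1, M4=0, M5=0, M6=1, M7=0 → 0. Observed 1.
  M1 stuck-at-0: output 0 ✗
  M1 stuck-at-1: output 0 ✗
  M2 stuck-at-0: output 0 ✗
  M2 stuck-at-1: output 0 ✗
  M3 stuck-at-0: output 0 ✗
  M3 stuck-at-1: output 0 ✗
  M4 stuck-at-0: output 0 ✗
  M4 stuck-at-1: output 0 ✗
  M5 stuck-at-0: output 0 ✗
  M5 stuck-at-1: output 0 ✗
  M6 stuck-at-0: output 0 ✗
  M6 stuck-at-1: output 0 ✗
  M7 stuck-at-0: output 0 ✗
  M7 stuck-at-1: output 1 ✓
Consistent faults: {M7 stuck-at-1} — 1 in all.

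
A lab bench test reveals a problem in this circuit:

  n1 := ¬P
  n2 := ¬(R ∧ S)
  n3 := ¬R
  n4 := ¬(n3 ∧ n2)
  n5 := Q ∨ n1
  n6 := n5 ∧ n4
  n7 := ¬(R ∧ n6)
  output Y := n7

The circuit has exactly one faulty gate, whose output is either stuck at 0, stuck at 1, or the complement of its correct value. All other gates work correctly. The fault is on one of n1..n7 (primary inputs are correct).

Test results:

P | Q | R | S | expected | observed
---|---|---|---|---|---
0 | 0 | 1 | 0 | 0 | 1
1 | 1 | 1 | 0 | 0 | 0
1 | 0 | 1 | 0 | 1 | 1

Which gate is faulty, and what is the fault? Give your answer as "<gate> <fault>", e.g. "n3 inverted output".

Fault-free values for test 1 (P=0, Q=0, R=1, S=0): n1=1, n2=1, n3=0, n4=1, n5=1, n6=1, n7=0, giving Y=0. Observed 1.
Test 1: faults giving observed 1 are {n1 stuck-at-0, n1 inverted output, n3 stuck-at-1, n3 inverted output, n4 stuck-at-0, n4 inverted output, n5 stuck-at-0, n5 inverted output, n6 stuck-at-0, n6 inverted output, n7 stuck-at-1, n7 inverted output}.
Test 2 (P=1, Q=1, R=1, S=0): fault-free n1=0, n2=1, n3=0, n4=1, n5=1, n6=1, n7=0 → 0; observed 0. Eliminates n3 stuck-at-1, n3 inverted output, n4 stuck-at-0, n4 inverted output, n5 stuck-at-0, n5 inverted output, n6 stuck-at-0, n6 inverted output, n7 stuck-at-1, n7 inverted output.
Test 3 (P=1, Q=0, R=1, S=0): fault-free n1=0, n2=1, n3=0, n4=1, n5=0, n6=0, n7=1 → 1; observed 1. Eliminates n1 inverted output.
Only n1 stuck-at-0 is consistent with every test.

n1 stuck-at-0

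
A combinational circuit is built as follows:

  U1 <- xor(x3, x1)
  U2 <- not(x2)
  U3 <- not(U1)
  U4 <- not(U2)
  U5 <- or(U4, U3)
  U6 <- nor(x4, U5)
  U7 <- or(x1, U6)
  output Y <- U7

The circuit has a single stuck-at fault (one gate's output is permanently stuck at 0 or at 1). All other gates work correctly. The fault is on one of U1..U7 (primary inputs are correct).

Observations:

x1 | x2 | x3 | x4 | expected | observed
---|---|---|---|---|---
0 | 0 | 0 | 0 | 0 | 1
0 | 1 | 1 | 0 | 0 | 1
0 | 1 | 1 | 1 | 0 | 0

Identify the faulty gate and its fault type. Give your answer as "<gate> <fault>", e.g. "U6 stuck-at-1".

Fault-free values for test 1 (x1=0, x2=0, x3=0, x4=0): U1=0, U2=1, U3=1, U4=0, U5=1, U6=0, U7=0, giving Y=0. Observed 1.
Test 1: faults giving observed 1 are {U1 stuck-at-1, U3 stuck-at-0, U5 stuck-at-0, U6 stuck-at-1, U7 stuck-at-1}.
Test 2 (x1=0, x2=1, x3=1, x4=0): fault-free U1=1, U2=0, U3=0, U4=1, U5=1, U6=0, U7=0 → 0; observed 1. Eliminates U1 stuck-at-1, U3 stuck-at-0.
Test 3 (x1=0, x2=1, x3=1, x4=1): fault-free U1=1, U2=0, U3=0, U4=1, U5=1, U6=0, U7=0 → 0; observed 0. Eliminates U6 stuck-at-1, U7 stuck-at-1.
Only U5 stuck-at-0 is consistent with every test.

U5 stuck-at-0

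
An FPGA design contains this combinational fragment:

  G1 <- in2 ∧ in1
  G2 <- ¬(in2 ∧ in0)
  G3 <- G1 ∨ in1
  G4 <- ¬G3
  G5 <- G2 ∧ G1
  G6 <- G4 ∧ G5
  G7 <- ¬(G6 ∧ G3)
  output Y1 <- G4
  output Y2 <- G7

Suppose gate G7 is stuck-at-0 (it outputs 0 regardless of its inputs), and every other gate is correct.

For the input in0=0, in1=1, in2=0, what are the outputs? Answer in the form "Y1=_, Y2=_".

Y1=0, Y2=0

Propagate with G7 forced: G1=0, G2=1, G3=1, G4=0, G5=0, G6=0, G7=0 [stuck-at-0].
So the outputs are Y1=0, Y2=0. (Without the fault they would be Y1=0, Y2=1.)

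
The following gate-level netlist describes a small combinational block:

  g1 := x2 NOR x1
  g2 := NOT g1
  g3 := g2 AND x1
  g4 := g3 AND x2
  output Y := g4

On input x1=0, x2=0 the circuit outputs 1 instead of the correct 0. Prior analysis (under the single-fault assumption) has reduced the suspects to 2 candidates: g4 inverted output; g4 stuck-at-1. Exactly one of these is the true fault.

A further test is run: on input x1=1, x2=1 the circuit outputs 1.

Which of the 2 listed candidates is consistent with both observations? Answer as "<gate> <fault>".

Evaluate each candidate on input x1=1, x2=1:
  g4 inverted output: g1=0, g2=1, g3=1, g4=0 [inverted output] → 0 — eliminated
  g4 stuck-at-1: g1=0, g2=1, g3=1, g4=1 [stuck-at-1] → 1 — matches
Only g4 stuck-at-1 reproduces the observed 1.

g4 stuck-at-1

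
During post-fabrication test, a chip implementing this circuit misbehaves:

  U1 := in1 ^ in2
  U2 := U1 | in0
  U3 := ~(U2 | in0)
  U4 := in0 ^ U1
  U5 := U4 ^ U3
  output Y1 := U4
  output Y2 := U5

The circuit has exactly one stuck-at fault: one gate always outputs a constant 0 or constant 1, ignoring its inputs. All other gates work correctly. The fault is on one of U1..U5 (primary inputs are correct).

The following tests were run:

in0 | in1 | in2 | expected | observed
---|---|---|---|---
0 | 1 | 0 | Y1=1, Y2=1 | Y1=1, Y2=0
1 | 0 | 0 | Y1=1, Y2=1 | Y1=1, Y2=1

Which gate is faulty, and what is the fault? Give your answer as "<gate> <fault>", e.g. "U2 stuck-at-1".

Fault-free values for test 1 (in0=0, in1=1, in2=0): U1=1, U2=1, U3=0, U4=1, U5=1, giving Y1=1, Y2=1. Observed Y1=1, Y2=0.
Test 1: faults giving observed Y1=1, Y2=0 are {U2 stuck-at-0, U3 stuck-at-1, U5 stuck-at-0}.
Test 2 (in0=1, in1=0, in2=0): fault-free U1=0, U2=1, U3=0, U4=1, U5=1 → Y1=1, Y2=1; observed Y1=1, Y2=1. Eliminates U3 stuck-at-1, U5 stuck-at-0.
Only U2 stuck-at-0 is consistent with every test.

U2 stuck-at-0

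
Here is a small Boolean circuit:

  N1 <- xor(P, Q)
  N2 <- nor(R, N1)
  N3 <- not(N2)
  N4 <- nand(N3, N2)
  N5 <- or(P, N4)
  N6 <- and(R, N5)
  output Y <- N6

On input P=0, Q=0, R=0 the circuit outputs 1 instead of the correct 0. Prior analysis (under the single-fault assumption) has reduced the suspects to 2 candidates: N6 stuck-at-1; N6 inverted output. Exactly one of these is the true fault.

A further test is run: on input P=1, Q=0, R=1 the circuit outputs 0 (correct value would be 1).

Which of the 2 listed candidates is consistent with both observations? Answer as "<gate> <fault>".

Evaluate each candidate on input P=1, Q=0, R=1:
  N6 stuck-at-1: N1=1, N2=0, N3=1, N4=1, N5=1, N6=1 [stuck-at-1] → 1 — eliminated
  N6 inverted output: N1=1, N2=0, N3=1, N4=1, N5=1, N6=0 [inverted output] → 0 — matches
Only N6 inverted output reproduces the observed 0.

N6 inverted output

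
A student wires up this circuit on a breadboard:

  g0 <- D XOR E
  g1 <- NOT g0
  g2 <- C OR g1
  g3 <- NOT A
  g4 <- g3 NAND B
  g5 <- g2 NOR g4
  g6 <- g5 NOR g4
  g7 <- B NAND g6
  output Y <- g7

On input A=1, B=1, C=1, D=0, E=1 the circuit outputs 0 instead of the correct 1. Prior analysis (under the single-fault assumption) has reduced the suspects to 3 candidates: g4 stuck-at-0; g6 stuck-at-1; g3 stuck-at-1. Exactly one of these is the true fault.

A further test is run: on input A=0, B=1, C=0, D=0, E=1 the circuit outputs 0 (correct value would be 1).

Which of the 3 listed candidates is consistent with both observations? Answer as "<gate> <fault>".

Evaluate each candidate on input A=0, B=1, C=0, D=0, E=1:
  g4 stuck-at-0: g0=1, g1=0, g2=0, g3=1, g4=0 [stuck-at-0], g5=1, g6=0, g7=1 → 1 — eliminated
  g6 stuck-at-1: g0=1, g1=0, g2=0, g3=1, g4=0, g5=1, g6=1 [stuck-at-1], g7=0 → 0 — matches
  g3 stuck-at-1: g0=1, g1=0, g2=0, g3=1 [stuck-at-1], g4=0, g5=1, g6=0, g7=1 → 1 — eliminated
Only g6 stuck-at-1 reproduces the observed 0.

g6 stuck-at-1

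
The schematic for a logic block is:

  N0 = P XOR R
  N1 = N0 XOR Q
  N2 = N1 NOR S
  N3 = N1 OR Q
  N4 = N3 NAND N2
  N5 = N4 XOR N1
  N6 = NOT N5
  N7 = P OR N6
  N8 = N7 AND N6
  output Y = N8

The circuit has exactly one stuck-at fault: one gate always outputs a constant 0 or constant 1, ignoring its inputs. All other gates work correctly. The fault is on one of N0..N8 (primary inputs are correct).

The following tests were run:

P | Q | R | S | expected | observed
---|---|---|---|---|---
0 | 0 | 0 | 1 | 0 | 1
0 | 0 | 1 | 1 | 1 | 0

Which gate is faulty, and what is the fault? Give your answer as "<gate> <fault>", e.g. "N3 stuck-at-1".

N4 stuck-at-0

Fault-free values for test 1 (P=0, Q=0, R=0, S=1): N0=0, N1=0, N2=0, N3=0, N4=1, N5=1, N6=0, N7=0, N8=0, giving Y=0. Observed 1.
Test 1: faults giving observed 1 are {N0 stuck-at-1, N1 stuck-at-1, N4 stuck-at-0, N5 stuck-at-0, N6 stuck-at-1, N8 stuck-at-1}.
Test 2 (P=0, Q=0, R=1, S=1): fault-free N0=1, N1=1, N2=0, N3=1, N4=1, N5=0, N6=1, N7=1, N8=1 → 1; observed 0. Eliminates N0 stuck-at-1, N1 stuck-at-1, N5 stuck-at-0, N6 stuck-at-1, N8 stuck-at-1.
Only N4 stuck-at-0 is consistent with every test.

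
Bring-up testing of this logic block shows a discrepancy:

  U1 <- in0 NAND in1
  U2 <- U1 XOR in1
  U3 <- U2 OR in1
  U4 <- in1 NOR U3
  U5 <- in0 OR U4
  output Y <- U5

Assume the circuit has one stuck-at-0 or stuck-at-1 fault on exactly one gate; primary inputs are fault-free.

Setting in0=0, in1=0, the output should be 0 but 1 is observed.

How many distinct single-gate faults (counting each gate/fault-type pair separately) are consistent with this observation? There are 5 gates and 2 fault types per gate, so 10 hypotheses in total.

Fault-free: U1=1, U2=1, U3=1, U4=0, U5=0 → 0. Observed 1.
  U1 stuck-at-0: output 1 ✓
  U1 stuck-at-1: output 0 ✗
  U2 stuck-at-0: output 1 ✓
  U2 stuck-at-1: output 0 ✗
  U3 stuck-at-0: output 1 ✓
  U3 stuck-at-1: output 0 ✗
  U4 stuck-at-0: output 0 ✗
  U4 stuck-at-1: output 1 ✓
  U5 stuck-at-0: output 0 ✗
  U5 stuck-at-1: output 1 ✓
Consistent faults: {U1 stuck-at-0, U2 stuck-at-0, U3 stuck-at-0, U4 stuck-at-1, U5 stuck-at-1} — 5 in all.

5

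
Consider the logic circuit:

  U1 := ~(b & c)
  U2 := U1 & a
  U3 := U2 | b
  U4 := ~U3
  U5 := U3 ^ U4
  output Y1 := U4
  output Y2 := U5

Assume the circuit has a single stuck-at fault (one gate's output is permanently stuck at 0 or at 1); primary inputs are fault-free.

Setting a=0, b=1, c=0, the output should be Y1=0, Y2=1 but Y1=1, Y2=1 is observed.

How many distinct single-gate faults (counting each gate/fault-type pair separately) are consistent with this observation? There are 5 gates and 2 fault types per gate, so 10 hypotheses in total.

Fault-free: U1=1, U2=0, U3=1, U4=0, U5=1 → Y1=0, Y2=1. Observed Y1=1, Y2=1.
  U1 stuck-at-0: output Y1=0, Y2=1 ✗
  U1 stuck-at-1: output Y1=0, Y2=1 ✗
  U2 stuck-at-0: output Y1=0, Y2=1 ✗
  U2 stuck-at-1: output Y1=0, Y2=1 ✗
  U3 stuck-at-0: output Y1=1, Y2=1 ✓
  U3 stuck-at-1: output Y1=0, Y2=1 ✗
  U4 stuck-at-0: output Y1=0, Y2=1 ✗
  U4 stuck-at-1: output Y1=1, Y2=0 ✗
  U5 stuck-at-0: output Y1=0, Y2=0 ✗
  U5 stuck-at-1: output Y1=0, Y2=1 ✗
Consistent faults: {U3 stuck-at-0} — 1 in all.

1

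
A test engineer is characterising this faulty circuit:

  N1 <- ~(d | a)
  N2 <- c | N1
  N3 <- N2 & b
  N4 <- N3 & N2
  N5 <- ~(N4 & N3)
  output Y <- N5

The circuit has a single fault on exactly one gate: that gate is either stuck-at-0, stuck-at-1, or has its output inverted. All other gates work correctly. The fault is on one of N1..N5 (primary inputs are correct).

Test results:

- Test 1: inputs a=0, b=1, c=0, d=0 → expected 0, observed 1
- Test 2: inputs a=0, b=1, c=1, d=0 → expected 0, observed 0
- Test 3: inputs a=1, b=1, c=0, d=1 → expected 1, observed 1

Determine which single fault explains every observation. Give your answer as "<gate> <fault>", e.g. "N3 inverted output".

Fault-free values for test 1 (a=0, b=1, c=0, d=0): N1=1, N2=1, N3=1, N4=1, N5=0, giving Y=0. Observed 1.
Test 1: faults giving observed 1 are {N1 stuck-at-0, N1 inverted output, N2 stuck-at-0, N2 inverted output, N3 stuck-at-0, N3 inverted output, N4 stuck-at-0, N4 inverted output, N5 stuck-at-1, N5 inverted output}.
Test 2 (a=0, b=1, c=1, d=0): fault-free N1=1, N2=1, N3=1, N4=1, N5=0 → 0; observed 0. Eliminates N2 stuck-at-0, N2 inverted output, N3 stuck-at-0, N3 inverted output, N4 stuck-at-0, N4 inverted output, N5 stuck-at-1, N5 inverted output.
Test 3 (a=1, b=1, c=0, d=1): fault-free N1=0, N2=0, N3=0, N4=0, N5=1 → 1; observed 1. Eliminates N1 inverted output.
Only N1 stuck-at-0 is consistent with every test.

N1 stuck-at-0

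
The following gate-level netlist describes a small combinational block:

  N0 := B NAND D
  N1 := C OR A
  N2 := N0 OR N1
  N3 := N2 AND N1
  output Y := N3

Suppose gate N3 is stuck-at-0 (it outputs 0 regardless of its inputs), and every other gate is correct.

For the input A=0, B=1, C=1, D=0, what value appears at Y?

Propagate with N3 forced: N0=1, N1=1, N2=1, N3=0 [stuck-at-0].
So Y = 0. (Without the fault it would be 1.)

0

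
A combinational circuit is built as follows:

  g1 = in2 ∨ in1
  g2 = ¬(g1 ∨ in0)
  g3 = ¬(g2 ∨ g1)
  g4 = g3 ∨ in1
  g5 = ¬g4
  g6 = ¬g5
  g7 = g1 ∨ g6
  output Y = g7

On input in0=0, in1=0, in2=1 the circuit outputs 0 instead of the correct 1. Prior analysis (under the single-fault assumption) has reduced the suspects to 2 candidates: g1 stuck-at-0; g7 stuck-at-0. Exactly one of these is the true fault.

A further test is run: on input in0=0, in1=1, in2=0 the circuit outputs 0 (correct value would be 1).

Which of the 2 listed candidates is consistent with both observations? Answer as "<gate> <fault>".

g7 stuck-at-0

Evaluate each candidate on input in0=0, in1=1, in2=0:
  g1 stuck-at-0: g1=0 [stuck-at-0], g2=1, g3=0, g4=1, g5=0, g6=1, g7=1 → 1 — eliminated
  g7 stuck-at-0: g1=1, g2=0, g3=0, g4=1, g5=0, g6=1, g7=0 [stuck-at-0] → 0 — matches
Only g7 stuck-at-0 reproduces the observed 0.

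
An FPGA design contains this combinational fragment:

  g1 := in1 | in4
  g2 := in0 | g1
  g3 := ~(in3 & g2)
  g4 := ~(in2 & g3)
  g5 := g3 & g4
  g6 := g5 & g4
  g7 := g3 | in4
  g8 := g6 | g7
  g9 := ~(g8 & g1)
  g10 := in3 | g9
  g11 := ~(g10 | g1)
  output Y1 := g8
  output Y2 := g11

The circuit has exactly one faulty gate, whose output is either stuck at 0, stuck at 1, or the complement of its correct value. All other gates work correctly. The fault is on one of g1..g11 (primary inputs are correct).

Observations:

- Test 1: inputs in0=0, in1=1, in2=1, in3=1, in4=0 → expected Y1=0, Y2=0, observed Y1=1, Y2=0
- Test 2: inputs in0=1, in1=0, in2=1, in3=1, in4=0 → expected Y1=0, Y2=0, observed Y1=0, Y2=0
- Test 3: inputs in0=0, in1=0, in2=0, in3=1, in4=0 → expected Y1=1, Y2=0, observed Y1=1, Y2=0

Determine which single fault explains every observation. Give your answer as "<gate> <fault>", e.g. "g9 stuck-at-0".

g1 stuck-at-0

Fault-free values for test 1 (in0=0, in1=1, in2=1, in3=1, in4=0): g1=1, g2=1, g3=0, g4=1, g5=0, g6=0, g7=0, g8=0, g9=1, g10=1, g11=0, giving Y1=0, Y2=0. Observed Y1=1, Y2=0.
Test 1: faults giving observed Y1=1, Y2=0 are {g1 stuck-at-0, g1 inverted output, g2 stuck-at-0, g2 inverted output, g3 stuck-at-1, g3 inverted output, g5 stuck-at-1, g5 inverted output, g6 stuck-at-1, g6 inverted output, g7 stuck-at-1, g7 inverted output, g8 stuck-at-1, g8 inverted output}.
Test 2 (in0=1, in1=0, in2=1, in3=1, in4=0): fault-free g1=0, g2=1, g3=0, g4=1, g5=0, g6=0, g7=0, g8=0, g9=1, g10=1, g11=0 → Y1=0, Y2=0; observed Y1=0, Y2=0. Eliminates g2 stuck-at-0, g2 inverted output, g3 stuck-at-1, g3 inverted output, g5 stuck-at-1, g5 inverted output, g6 stuck-at-1, g6 inverted output, g7 stuck-at-1, g7 inverted output, g8 stuck-at-1, g8 inverted output.
Test 3 (in0=0, in1=0, in2=0, in3=1, in4=0): fault-free g1=0, g2=0, g3=1, g4=1, g5=1, g6=1, g7=1, g8=1, g9=1, g10=1, g11=0 → Y1=1, Y2=0; observed Y1=1, Y2=0. Eliminates g1 inverted output.
Only g1 stuck-at-0 is consistent with every test.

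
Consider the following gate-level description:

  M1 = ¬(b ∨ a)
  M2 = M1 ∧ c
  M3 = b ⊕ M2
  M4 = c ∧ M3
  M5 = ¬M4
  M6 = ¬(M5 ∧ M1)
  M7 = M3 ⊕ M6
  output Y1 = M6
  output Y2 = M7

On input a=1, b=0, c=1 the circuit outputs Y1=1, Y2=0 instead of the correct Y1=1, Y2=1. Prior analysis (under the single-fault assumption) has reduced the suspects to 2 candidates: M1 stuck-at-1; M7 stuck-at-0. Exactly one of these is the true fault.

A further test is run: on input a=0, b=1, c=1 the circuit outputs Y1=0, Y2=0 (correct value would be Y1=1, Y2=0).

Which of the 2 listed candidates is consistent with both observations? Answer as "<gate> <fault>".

Evaluate each candidate on input a=0, b=1, c=1:
  M1 stuck-at-1: M1=1 [stuck-at-1], M2=1, M3=0, M4=0, M5=1, M6=0, M7=0 → Y1=0, Y2=0 — matches
  M7 stuck-at-0: M1=0, M2=0, M3=1, M4=1, M5=0, M6=1, M7=0 [stuck-at-0] → Y1=1, Y2=0 — eliminated
Only M1 stuck-at-1 reproduces the observed Y1=0, Y2=0.

M1 stuck-at-1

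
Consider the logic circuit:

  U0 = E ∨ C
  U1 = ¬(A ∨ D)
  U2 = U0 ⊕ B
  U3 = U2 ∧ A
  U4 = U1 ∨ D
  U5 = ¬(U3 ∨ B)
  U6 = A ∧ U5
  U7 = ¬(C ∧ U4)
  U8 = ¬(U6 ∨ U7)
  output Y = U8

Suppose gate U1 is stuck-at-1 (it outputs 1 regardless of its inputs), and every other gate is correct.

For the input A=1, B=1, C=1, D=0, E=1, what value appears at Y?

Propagate with U1 forced: U0=1, U1=1 [stuck-at-1], U2=0, U3=0, U4=1, U5=0, U6=0, U7=0, U8=1.
So Y = 1. (Without the fault it would be 0.)

1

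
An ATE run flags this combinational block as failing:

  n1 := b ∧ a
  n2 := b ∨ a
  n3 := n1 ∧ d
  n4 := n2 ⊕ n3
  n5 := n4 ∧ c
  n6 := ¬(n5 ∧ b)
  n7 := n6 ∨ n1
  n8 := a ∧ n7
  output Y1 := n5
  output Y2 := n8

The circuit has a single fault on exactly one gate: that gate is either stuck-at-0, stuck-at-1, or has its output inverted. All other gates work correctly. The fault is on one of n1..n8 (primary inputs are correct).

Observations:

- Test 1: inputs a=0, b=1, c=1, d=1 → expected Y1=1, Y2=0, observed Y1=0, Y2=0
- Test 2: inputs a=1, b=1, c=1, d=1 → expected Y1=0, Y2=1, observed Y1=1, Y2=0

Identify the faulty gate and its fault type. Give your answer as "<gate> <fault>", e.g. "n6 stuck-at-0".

n1 inverted output

Fault-free values for test 1 (a=0, b=1, c=1, d=1): n1=0, n2=1, n3=0, n4=1, n5=1, n6=0, n7=0, n8=0, giving Y1=1, Y2=0. Observed Y1=0, Y2=0.
Test 1: faults giving observed Y1=0, Y2=0 are {n1 stuck-at-1, n1 inverted output, n2 stuck-at-0, n2 inverted output, n3 stuck-at-1, n3 inverted output, n4 stuck-at-0, n4 inverted output, n5 stuck-at-0, n5 inverted output}.
Test 2 (a=1, b=1, c=1, d=1): fault-free n1=1, n2=1, n3=1, n4=0, n5=0, n6=1, n7=1, n8=1 → Y1=0, Y2=1; observed Y1=1, Y2=0. Eliminates n1 stuck-at-1, n2 stuck-at-0, n2 inverted output, n3 stuck-at-1, n3 inverted output, n4 stuck-at-0, n4 inverted output, n5 stuck-at-0, n5 inverted output.
Only n1 inverted output is consistent with every test.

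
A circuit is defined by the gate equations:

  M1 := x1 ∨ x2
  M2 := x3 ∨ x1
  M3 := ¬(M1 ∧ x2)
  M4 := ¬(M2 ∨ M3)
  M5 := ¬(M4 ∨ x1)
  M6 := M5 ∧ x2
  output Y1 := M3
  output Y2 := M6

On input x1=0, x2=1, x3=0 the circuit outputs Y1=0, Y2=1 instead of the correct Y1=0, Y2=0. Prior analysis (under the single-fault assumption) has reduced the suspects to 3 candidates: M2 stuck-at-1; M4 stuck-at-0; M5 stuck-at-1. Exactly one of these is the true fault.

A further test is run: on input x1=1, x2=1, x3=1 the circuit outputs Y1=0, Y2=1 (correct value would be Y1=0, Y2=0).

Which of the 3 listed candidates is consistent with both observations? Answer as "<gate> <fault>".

M5 stuck-at-1

Evaluate each candidate on input x1=1, x2=1, x3=1:
  M2 stuck-at-1: M1=1, M2=1 [stuck-at-1], M3=0, M4=0, M5=0, M6=0 → Y1=0, Y2=0 — eliminated
  M4 stuck-at-0: M1=1, M2=1, M3=0, M4=0 [stuck-at-0], M5=0, M6=0 → Y1=0, Y2=0 — eliminated
  M5 stuck-at-1: M1=1, M2=1, M3=0, M4=0, M5=1 [stuck-at-1], M6=1 → Y1=0, Y2=1 — matches
Only M5 stuck-at-1 reproduces the observed Y1=0, Y2=1.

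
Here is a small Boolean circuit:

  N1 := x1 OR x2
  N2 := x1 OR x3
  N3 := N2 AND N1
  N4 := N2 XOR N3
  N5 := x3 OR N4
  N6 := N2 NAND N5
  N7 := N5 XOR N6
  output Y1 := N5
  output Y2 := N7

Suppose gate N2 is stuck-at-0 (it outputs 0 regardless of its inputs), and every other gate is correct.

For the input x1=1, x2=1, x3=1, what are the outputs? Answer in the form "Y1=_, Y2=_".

Propagate with N2 forced: N1=1, N2=0 [stuck-at-0], N3=0, N4=0, N5=1, N6=1, N7=0.
So the outputs are Y1=1, Y2=0. (Without the fault they would be Y1=1, Y2=1.)

Y1=1, Y2=0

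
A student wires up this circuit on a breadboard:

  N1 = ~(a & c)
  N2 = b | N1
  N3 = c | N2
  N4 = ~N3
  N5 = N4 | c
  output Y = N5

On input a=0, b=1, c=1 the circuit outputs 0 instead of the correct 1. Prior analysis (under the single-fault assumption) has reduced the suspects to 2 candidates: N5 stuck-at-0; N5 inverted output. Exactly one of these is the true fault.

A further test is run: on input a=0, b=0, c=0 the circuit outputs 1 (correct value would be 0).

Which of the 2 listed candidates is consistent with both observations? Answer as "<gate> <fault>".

Evaluate each candidate on input a=0, b=0, c=0:
  N5 stuck-at-0: N1=1, N2=1, N3=1, N4=0, N5=0 [stuck-at-0] → 0 — eliminated
  N5 inverted output: N1=1, N2=1, N3=1, N4=0, N5=1 [inverted output] → 1 — matches
Only N5 inverted output reproduces the observed 1.

N5 inverted output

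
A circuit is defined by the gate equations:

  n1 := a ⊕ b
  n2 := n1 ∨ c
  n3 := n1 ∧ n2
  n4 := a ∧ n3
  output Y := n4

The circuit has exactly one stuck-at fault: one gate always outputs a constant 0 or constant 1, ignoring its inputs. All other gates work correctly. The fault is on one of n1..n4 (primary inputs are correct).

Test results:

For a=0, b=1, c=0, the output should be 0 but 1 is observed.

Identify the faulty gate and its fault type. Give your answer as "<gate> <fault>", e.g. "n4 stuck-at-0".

n4 stuck-at-1

Fault-free values for test 1 (a=0, b=1, c=0): n1=1, n2=1, n3=1, n4=0, giving Y=0. Observed 1.
Test 1: faults giving observed 1 are {n4 stuck-at-1}.
Only n4 stuck-at-1 is consistent with every test.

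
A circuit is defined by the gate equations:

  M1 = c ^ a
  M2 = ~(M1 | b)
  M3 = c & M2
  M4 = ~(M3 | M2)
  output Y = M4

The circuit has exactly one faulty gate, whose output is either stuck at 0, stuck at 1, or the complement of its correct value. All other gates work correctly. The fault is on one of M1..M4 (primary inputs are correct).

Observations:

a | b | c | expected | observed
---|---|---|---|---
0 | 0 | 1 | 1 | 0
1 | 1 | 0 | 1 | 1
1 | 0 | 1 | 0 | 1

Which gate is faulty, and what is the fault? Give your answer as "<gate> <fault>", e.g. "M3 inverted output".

M1 inverted output

Fault-free values for test 1 (a=0, b=0, c=1): M1=1, M2=0, M3=0, M4=1, giving Y=1. Observed 0.
Test 1: faults giving observed 0 are {M1 stuck-at-0, M1 inverted output, M2 stuck-at-1, M2 inverted output, M3 stuck-at-1, M3 inverted output, M4 stuck-at-0, M4 inverted output}.
Test 2 (a=1, b=1, c=0): fault-free M1=1, M2=0, M3=0, M4=1 → 1; observed 1. Eliminates M2 stuck-at-1, M2 inverted output, M3 stuck-at-1, M3 inverted output, M4 stuck-at-0, M4 inverted output.
Test 3 (a=1, b=0, c=1): fault-free M1=0, M2=1, M3=1, M4=0 → 0; observed 1. Eliminates M1 stuck-at-0.
Only M1 inverted output is consistent with every test.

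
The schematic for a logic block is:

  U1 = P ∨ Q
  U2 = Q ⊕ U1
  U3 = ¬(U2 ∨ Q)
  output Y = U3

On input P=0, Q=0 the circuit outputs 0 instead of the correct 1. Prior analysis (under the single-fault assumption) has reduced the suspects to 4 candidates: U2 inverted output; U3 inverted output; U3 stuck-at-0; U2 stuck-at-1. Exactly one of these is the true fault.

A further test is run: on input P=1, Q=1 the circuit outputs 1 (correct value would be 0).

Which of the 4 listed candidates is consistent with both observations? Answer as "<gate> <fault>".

Evaluate each candidate on input P=1, Q=1:
  U2 inverted output: U1=1, U2=1 [inverted output], U3=0 → 0 — eliminated
  U3 inverted output: U1=1, U2=0, U3=1 [inverted output] → 1 — matches
  U3 stuck-at-0: U1=1, U2=0, U3=0 [stuck-at-0] → 0 — eliminated
  U2 stuck-at-1: U1=1, U2=1 [stuck-at-1], U3=0 → 0 — eliminated
Only U3 inverted output reproduces the observed 1.

U3 inverted output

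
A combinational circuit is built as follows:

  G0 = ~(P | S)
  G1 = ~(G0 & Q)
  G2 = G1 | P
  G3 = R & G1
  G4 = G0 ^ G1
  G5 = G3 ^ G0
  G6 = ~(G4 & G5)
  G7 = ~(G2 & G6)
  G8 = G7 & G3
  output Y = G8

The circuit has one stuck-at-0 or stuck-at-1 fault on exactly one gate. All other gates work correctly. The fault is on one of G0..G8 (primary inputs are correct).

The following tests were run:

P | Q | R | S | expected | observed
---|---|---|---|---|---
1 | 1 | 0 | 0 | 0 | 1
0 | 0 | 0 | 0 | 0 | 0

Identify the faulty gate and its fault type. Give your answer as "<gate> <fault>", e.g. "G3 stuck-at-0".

G3 stuck-at-1

Fault-free values for test 1 (P=1, Q=1, R=0, S=0): G0=0, G1=1, G2=1, G3=0, G4=1, G5=0, G6=1, G7=0, G8=0, giving Y=0. Observed 1.
Test 1: faults giving observed 1 are {G3 stuck-at-1, G8 stuck-at-1}.
Test 2 (P=0, Q=0, R=0, S=0): fault-free G0=1, G1=1, G2=1, G3=0, G4=0, G5=1, G6=1, G7=0, G8=0 → 0; observed 0. Eliminates G8 stuck-at-1.
Only G3 stuck-at-1 is consistent with every test.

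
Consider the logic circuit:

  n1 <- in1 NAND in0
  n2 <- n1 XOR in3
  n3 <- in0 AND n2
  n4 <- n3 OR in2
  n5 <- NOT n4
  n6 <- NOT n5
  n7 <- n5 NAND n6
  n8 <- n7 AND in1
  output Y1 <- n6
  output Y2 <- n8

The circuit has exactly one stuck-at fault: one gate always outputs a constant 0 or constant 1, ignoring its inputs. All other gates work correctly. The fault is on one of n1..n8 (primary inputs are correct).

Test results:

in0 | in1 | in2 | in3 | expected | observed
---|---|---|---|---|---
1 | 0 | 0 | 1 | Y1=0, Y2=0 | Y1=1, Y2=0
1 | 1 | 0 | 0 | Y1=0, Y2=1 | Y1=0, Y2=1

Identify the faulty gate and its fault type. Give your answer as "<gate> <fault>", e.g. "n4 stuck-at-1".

Fault-free values for test 1 (in0=1, in1=0, in2=0, in3=1): n1=1, n2=0, n3=0, n4=0, n5=1, n6=0, n7=1, n8=0, giving Y1=0, Y2=0. Observed Y1=1, Y2=0.
Test 1: faults giving observed Y1=1, Y2=0 are {n1 stuck-at-0, n2 stuck-at-1, n3 stuck-at-1, n4 stuck-at-1, n5 stuck-at-0, n6 stuck-at-1}.
Test 2 (in0=1, in1=1, in2=0, in3=0): fault-free n1=0, n2=0, n3=0, n4=0, n5=1, n6=0, n7=1, n8=1 → Y1=0, Y2=1; observed Y1=0, Y2=1. Eliminates n2 stuck-at-1, n3 stuck-at-1, n4 stuck-at-1, n5 stuck-at-0, n6 stuck-at-1.
Only n1 stuck-at-0 is consistent with every test.

n1 stuck-at-0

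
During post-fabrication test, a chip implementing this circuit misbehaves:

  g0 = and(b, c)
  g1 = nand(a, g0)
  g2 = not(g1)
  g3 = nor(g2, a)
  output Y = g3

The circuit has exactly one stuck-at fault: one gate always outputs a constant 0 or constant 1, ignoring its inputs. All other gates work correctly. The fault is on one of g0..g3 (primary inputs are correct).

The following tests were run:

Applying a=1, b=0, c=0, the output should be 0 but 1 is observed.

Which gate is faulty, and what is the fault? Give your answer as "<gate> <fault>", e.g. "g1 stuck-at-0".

Fault-free values for test 1 (a=1, b=0, c=0): g0=0, g1=1, g2=0, g3=0, giving Y=0. Observed 1.
Test 1: faults giving observed 1 are {g3 stuck-at-1}.
Only g3 stuck-at-1 is consistent with every test.

g3 stuck-at-1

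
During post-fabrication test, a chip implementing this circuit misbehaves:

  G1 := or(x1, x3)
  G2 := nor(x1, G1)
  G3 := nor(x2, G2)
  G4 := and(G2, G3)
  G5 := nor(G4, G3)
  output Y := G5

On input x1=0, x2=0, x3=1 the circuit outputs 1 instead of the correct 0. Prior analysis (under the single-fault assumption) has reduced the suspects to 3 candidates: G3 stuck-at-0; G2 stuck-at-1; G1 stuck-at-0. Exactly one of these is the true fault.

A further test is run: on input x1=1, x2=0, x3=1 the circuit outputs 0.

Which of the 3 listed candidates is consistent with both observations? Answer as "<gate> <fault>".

Evaluate each candidate on input x1=1, x2=0, x3=1:
  G3 stuck-at-0: G1=1, G2=0, G3=0 [stuck-at-0], G4=0, G5=1 → 1 — eliminated
  G2 stuck-at-1: G1=1, G2=1 [stuck-at-1], G3=0, G4=0, G5=1 → 1 — eliminated
  G1 stuck-at-0: G1=0 [stuck-at-0], G2=0, G3=1, G4=0, G5=0 → 0 — matches
Only G1 stuck-at-0 reproduces the observed 0.

G1 stuck-at-0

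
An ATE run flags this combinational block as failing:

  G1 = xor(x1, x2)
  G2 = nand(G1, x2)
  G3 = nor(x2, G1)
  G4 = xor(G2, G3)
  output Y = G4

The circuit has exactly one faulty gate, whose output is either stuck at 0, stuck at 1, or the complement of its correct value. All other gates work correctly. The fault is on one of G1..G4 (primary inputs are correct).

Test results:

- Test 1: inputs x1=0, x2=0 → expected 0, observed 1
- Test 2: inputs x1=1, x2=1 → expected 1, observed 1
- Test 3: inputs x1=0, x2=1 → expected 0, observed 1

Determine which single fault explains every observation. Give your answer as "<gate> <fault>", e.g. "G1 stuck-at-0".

Fault-free values for test 1 (x1=0, x2=0): G1=0, G2=1, G3=1, G4=0, giving Y=0. Observed 1.
Test 1: faults giving observed 1 are {G1 stuck-at-1, G1 inverted output, G2 stuck-at-0, G2 inverted output, G3 stuck-at-0, G3 inverted output, G4 stuck-at-1, G4 inverted output}.
Test 2 (x1=1, x2=1): fault-free G1=0, G2=1, G3=0, G4=1 → 1; observed 1. Eliminates G1 stuck-at-1, G1 inverted output, G2 stuck-at-0, G2 inverted output, G3 inverted output, G4 inverted output.
Test 3 (x1=0, x2=1): fault-free G1=1, G2=0, G3=0, G4=0 → 0; observed 1. Eliminates G3 stuck-at-0.
Only G4 stuck-at-1 is consistent with every test.

G4 stuck-at-1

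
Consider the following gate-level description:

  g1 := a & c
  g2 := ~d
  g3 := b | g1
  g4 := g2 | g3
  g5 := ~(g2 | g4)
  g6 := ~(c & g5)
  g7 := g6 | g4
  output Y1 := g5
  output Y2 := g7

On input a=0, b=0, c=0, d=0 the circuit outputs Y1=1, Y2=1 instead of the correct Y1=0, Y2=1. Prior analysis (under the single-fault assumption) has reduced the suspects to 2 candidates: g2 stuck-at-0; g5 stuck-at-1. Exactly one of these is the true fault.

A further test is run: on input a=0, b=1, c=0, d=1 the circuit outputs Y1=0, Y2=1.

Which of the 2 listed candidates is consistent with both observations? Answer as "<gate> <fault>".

g2 stuck-at-0

Evaluate each candidate on input a=0, b=1, c=0, d=1:
  g2 stuck-at-0: g1=0, g2=0 [stuck-at-0], g3=1, g4=1, g5=0, g6=1, g7=1 → Y1=0, Y2=1 — matches
  g5 stuck-at-1: g1=0, g2=0, g3=1, g4=1, g5=1 [stuck-at-1], g6=1, g7=1 → Y1=1, Y2=1 — eliminated
Only g2 stuck-at-0 reproduces the observed Y1=0, Y2=1.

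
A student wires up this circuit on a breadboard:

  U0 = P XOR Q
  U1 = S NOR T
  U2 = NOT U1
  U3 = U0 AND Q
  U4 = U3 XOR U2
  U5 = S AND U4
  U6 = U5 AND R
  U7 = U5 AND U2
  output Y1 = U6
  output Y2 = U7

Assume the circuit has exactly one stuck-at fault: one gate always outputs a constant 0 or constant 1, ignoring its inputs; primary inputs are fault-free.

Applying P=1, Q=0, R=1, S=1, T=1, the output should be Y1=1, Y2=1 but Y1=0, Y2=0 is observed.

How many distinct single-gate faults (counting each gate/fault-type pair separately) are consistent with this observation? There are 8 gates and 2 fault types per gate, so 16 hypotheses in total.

5

Fault-free: U0=1, U1=0, U2=1, U3=0, U4=1, U5=1, U6=1, U7=1 → Y1=1, Y2=1. Observed Y1=0, Y2=0.
  U0: none of the 2 fault types match ✗
  U1: stuck-at-1 ✓; others ✗
  U2: stuck-at-0 ✓; others ✗
  U3: stuck-at-1 ✓; others ✗
  U4: stuck-at-0 ✓; others ✗
  U5: stuck-at-0 ✓; others ✗
  U6: none of the 2 fault types match ✗
  U7: none of the 2 fault types match ✗
Consistent faults: {U1 stuck-at-1, U2 stuck-at-0, U3 stuck-at-1, U4 stuck-at-0, U5 stuck-at-0} — 5 in all.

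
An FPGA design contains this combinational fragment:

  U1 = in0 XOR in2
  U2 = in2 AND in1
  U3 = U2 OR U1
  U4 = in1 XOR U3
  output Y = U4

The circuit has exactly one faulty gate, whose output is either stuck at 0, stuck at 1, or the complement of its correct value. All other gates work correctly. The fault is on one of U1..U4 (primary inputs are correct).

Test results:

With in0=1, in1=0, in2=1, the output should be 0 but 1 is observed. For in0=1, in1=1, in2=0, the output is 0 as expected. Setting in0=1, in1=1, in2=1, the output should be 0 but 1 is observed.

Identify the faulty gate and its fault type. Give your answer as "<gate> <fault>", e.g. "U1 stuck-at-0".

Fault-free values for test 1 (in0=1, in1=0, in2=1): U1=0, U2=0, U3=0, U4=0, giving Y=0. Observed 1.
Test 1: faults giving observed 1 are {U1 stuck-at-1, U1 inverted output, U2 stuck-at-1, U2 inverted output, U3 stuck-at-1, U3 inverted output, U4 stuck-at-1, U4 inverted output}.
Test 2 (in0=1, in1=1, in2=0): fault-free U1=1, U2=0, U3=1, U4=0 → 0; observed 0. Eliminates U1 inverted output, U3 inverted output, U4 stuck-at-1, U4 inverted output.
Test 3 (in0=1, in1=1, in2=1): fault-free U1=0, U2=1, U3=1, U4=0 → 0; observed 1. Eliminates U1 stuck-at-1, U2 stuck-at-1, U3 stuck-at-1.
Only U2 inverted output is consistent with every test.

U2 inverted output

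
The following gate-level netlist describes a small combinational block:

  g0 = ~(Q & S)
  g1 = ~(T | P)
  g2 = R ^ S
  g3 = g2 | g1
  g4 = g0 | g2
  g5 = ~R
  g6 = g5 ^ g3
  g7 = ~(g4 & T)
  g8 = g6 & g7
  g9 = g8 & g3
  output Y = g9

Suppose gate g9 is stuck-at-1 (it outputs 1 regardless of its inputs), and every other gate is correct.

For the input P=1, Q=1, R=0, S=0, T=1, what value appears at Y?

Propagate with g9 forced: g0=1, g1=0, g2=0, g3=0, g4=1, g5=1, g6=1, g7=0, g8=0, g9=1 [stuck-at-1].
So Y = 1. (Without the fault it would be 0.)

1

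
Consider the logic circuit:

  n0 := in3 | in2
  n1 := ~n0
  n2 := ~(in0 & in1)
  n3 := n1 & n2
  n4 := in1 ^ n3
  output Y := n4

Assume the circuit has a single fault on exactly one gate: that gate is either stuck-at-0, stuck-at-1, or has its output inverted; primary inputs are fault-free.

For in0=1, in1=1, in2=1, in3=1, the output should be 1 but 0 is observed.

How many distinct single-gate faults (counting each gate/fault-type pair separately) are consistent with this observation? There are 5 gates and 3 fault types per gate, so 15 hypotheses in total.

4

Fault-free: n0=1, n1=0, n2=0, n3=0, n4=1 → 1. Observed 0.
  n0: none of the 3 fault types match ✗
  n1: none of the 3 fault types match ✗
  n2: none of the 3 fault types match ✗
  n3: stuck-at-1, inverted output ✓; others ✗
  n4: stuck-at-0, inverted output ✓; others ✗
Consistent faults: {n3 stuck-at-1, n3 inverted output, n4 stuck-at-0, n4 inverted output} — 4 in all.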